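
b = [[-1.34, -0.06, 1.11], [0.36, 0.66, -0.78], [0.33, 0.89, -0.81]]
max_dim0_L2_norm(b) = 1.58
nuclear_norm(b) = 3.21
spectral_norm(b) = 2.20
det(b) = -0.10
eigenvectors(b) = [[(0.96+0j), 0.52-0.11j, (0.52+0.11j)], [-0.22+0.00j, (0.44+0.24j), (0.44-0.24j)], [(-0.17+0j), (0.68+0j), 0.68-0.00j]]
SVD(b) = [[-0.73,-0.67,-0.08], [0.46,-0.40,-0.79], [0.5,-0.62,0.61]] @ diag([2.2012199676818973, 0.956180293812425, 0.048475763050158494]) @ [[0.6,  0.36,  -0.72], [0.58,  -0.81,  0.07], [0.56,  0.46,  0.69]]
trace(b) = -1.49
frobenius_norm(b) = 2.40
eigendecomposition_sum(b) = [[-1.41+0.00j,  -0.64+0.00j,  1.48-0.00j], [(0.32-0j),  (0.15-0j),  (-0.34+0j)], [0.25-0.00j,  (0.11-0j),  -0.26+0.00j]] + [[0.03+0.01j, (0.29-0.07j), (-0.19+0.14j)], [0.02+0.03j, 0.26+0.13j, -0.22-0.01j], [(0.04+0.02j), 0.39-0.02j, -0.27+0.12j]] + [[0.03-0.01j, 0.29+0.07j, -0.19-0.14j], [0.02-0.03j, 0.26-0.13j, -0.22+0.01j], [0.04-0.02j, (0.39+0.02j), (-0.27-0.12j)]]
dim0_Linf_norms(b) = [1.34, 0.89, 1.11]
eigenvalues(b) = [(-1.52+0j), (0.02+0.26j), (0.02-0.26j)]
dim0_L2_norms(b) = [1.43, 1.11, 1.58]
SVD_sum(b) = [[-0.97, -0.58, 1.16], [0.60, 0.36, -0.73], [0.66, 0.39, -0.79]] + [[-0.37, 0.52, -0.05], [-0.22, 0.31, -0.03], [-0.34, 0.48, -0.04]] + [[-0.0, -0.00, -0.0], [-0.02, -0.02, -0.03], [0.02, 0.01, 0.02]]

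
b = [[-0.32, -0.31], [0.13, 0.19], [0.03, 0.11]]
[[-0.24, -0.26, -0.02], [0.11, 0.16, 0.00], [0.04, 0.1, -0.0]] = b @ [[0.52, -0.1, 0.11], [0.23, 0.93, -0.05]]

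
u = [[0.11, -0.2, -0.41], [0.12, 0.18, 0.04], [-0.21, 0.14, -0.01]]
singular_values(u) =[0.49, 0.24, 0.18]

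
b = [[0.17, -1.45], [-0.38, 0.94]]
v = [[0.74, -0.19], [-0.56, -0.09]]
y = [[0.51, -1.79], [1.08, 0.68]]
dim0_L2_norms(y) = [1.19, 1.91]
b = v @ y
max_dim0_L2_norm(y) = 1.91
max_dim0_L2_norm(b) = 1.73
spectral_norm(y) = 1.92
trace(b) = 1.11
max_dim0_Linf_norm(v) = 0.74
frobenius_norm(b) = 1.78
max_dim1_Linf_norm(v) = 0.74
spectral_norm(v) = 0.93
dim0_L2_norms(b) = [0.42, 1.73]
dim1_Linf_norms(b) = [1.45, 0.94]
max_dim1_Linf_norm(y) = 1.79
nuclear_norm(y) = 3.11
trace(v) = 0.65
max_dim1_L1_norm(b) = 1.62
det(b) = -0.39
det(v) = -0.17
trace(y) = 1.19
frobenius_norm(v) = 0.95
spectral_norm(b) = 1.76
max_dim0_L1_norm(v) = 1.3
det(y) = 2.28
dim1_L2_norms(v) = [0.76, 0.57]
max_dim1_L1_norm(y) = 2.3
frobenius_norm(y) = 2.26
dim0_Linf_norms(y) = [1.08, 1.79]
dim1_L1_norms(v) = [0.93, 0.65]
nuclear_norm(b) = 1.99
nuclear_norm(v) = 1.12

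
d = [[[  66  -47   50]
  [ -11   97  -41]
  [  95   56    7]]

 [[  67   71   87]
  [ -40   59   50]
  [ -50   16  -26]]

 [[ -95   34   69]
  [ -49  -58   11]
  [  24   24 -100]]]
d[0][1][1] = 97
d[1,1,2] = 50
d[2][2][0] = 24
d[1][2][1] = 16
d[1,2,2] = -26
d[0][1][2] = -41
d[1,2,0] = -50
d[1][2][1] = 16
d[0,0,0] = 66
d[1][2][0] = -50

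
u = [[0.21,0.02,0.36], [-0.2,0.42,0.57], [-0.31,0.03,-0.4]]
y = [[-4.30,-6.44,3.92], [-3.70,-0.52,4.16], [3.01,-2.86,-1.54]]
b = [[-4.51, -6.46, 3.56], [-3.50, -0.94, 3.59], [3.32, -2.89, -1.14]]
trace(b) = -6.59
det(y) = -50.93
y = b + u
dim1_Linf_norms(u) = [0.36, 0.57, 0.4]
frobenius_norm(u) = 0.99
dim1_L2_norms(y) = [8.68, 5.59, 4.43]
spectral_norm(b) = 9.66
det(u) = 0.00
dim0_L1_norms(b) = [11.33, 10.29, 8.29]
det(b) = -55.73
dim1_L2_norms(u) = [0.42, 0.74, 0.51]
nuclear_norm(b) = 15.96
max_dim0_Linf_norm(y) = 6.44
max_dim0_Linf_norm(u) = 0.57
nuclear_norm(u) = 1.35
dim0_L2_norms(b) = [6.6, 7.14, 5.18]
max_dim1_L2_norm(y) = 8.68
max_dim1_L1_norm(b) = 14.53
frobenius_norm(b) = 11.02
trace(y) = -6.36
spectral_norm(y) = 9.80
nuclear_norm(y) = 16.17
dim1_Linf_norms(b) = [6.46, 3.59, 3.32]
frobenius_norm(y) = 11.23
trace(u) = 0.23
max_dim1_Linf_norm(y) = 6.44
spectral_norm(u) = 0.85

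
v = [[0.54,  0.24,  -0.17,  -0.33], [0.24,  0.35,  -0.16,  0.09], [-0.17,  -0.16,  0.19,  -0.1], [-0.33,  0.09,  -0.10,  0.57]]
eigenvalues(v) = [0.92, 0.63, -0.0, 0.1]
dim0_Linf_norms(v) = [0.54, 0.35, 0.19, 0.57]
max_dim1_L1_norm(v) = 1.28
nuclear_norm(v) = 1.65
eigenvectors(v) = [[0.75,0.19,0.60,-0.21], [0.26,0.62,-0.28,0.69], [-0.15,-0.44,0.56,0.69], [-0.59,0.62,0.49,-0.13]]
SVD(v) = [[-0.75,-0.19,0.21,0.60], [-0.26,-0.62,-0.69,-0.28], [0.15,0.44,-0.69,0.56], [0.59,-0.62,0.13,0.49]] @ diag([0.9205479658187141, 0.6291432215492359, 0.10035062360304334, 4.181097099305031e-05]) @ [[-0.75,-0.26,0.15,0.59], [-0.19,-0.62,0.44,-0.62], [0.21,-0.69,-0.69,0.13], [-0.60,0.28,-0.56,-0.49]]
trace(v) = 1.65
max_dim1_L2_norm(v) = 0.7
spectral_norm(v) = 0.92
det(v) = -0.00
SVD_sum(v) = [[0.51, 0.18, -0.10, -0.41], [0.18, 0.06, -0.04, -0.14], [-0.10, -0.04, 0.02, 0.08], [-0.41, -0.14, 0.08, 0.32]] + [[0.02,0.07,-0.05,0.07], [0.07,0.24,-0.17,0.24], [-0.05,-0.17,0.12,-0.17], [0.07,0.24,-0.17,0.25]] + [[0.00, -0.01, -0.01, 0.0],[-0.01, 0.05, 0.05, -0.01],[-0.01, 0.05, 0.05, -0.01],[0.0, -0.01, -0.01, 0.00]] + [[-0.0, 0.0, -0.00, -0.0], [0.00, -0.00, 0.00, 0.00], [-0.00, 0.00, -0.00, -0.0], [-0.00, 0.00, -0.00, -0.00]]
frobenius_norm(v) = 1.12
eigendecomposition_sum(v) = [[0.51,0.18,-0.1,-0.41],[0.18,0.06,-0.04,-0.14],[-0.10,-0.04,0.02,0.08],[-0.41,-0.14,0.08,0.32]] + [[0.02, 0.07, -0.05, 0.07], [0.07, 0.24, -0.17, 0.24], [-0.05, -0.17, 0.12, -0.17], [0.07, 0.24, -0.17, 0.25]] + [[-0.00, 0.0, -0.00, -0.00], [0.0, -0.0, 0.00, 0.00], [-0.00, 0.0, -0.00, -0.0], [-0.00, 0.00, -0.00, -0.0]] + [[0.0, -0.01, -0.01, 0.0], [-0.01, 0.05, 0.05, -0.01], [-0.01, 0.05, 0.05, -0.01], [0.00, -0.01, -0.01, 0.00]]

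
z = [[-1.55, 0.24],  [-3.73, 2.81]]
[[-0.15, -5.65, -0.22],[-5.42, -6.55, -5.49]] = z @ [[-0.25, 4.13, -0.20], [-2.26, 3.15, -2.22]]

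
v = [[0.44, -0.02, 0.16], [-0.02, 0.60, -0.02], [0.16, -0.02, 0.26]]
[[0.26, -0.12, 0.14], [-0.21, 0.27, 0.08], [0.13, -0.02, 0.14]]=v @ [[0.52, -0.32, 0.16],[-0.32, 0.44, 0.16],[0.16, 0.16, 0.45]]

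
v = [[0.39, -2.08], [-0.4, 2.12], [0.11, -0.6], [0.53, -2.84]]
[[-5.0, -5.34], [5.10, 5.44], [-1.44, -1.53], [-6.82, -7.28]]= v@[[-1.24, -2.11],[2.17, 2.17]]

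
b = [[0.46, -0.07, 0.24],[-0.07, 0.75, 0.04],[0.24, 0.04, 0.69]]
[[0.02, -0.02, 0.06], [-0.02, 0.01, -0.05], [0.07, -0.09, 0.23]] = b@[[-0.02, 0.03, -0.07], [-0.03, 0.03, -0.09], [0.11, -0.14, 0.37]]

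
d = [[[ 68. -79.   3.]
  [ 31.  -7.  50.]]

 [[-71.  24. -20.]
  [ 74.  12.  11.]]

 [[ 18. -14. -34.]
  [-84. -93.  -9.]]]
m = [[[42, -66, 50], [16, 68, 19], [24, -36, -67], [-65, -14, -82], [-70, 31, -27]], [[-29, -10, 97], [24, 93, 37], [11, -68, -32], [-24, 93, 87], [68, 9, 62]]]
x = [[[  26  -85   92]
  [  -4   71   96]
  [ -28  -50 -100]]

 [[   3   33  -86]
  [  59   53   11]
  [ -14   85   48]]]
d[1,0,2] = -20.0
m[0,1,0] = 16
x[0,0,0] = 26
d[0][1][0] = 31.0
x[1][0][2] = -86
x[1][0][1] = 33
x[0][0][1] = -85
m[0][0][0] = 42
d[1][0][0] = -71.0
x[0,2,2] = -100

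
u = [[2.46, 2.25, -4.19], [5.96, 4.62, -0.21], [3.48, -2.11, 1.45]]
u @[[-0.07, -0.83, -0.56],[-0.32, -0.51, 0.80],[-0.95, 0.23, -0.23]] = [[3.09, -4.15, 1.39], [-1.7, -7.35, 0.41], [-0.95, -1.48, -3.97]]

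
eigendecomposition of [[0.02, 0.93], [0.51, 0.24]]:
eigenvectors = [[-0.85,-0.76],[0.53,-0.66]]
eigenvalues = [-0.57, 0.83]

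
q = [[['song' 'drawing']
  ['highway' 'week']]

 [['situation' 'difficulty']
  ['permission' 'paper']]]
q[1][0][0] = 'situation'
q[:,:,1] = [['drawing', 'week'], ['difficulty', 'paper']]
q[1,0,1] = 'difficulty'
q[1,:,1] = ['difficulty', 'paper']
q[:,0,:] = [['song', 'drawing'], ['situation', 'difficulty']]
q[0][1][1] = 'week'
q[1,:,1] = ['difficulty', 'paper']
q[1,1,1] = 'paper'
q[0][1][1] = 'week'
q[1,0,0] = 'situation'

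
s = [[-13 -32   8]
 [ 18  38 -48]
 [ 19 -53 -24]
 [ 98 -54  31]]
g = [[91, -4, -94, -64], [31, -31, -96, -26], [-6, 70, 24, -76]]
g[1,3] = -26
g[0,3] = -64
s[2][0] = 19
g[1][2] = -96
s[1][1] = 38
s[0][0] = -13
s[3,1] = -54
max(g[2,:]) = 70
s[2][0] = 19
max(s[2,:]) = 19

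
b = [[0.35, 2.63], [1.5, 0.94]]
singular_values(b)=[2.94, 1.23]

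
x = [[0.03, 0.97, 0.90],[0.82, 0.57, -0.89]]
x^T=[[0.03,0.82], [0.97,0.57], [0.9,-0.89]]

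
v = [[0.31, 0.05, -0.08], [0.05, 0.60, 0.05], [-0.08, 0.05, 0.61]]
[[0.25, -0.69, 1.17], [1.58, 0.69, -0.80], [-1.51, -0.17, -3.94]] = v @ [[-0.36, -2.65, 2.39], [2.89, 1.44, -1.02], [-2.76, -0.75, -6.06]]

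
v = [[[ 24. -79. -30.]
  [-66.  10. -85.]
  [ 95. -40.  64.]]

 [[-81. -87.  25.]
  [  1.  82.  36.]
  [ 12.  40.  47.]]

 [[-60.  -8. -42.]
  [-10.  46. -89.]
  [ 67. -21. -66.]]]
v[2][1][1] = 46.0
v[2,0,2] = -42.0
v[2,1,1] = 46.0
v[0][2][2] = 64.0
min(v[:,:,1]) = -87.0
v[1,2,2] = 47.0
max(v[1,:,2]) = 47.0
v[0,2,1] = -40.0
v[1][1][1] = 82.0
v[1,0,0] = -81.0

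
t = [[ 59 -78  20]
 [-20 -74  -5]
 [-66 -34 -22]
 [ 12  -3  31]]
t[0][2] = 20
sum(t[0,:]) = 1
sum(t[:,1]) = -189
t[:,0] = [59, -20, -66, 12]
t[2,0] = -66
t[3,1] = -3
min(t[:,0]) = -66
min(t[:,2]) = -22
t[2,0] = -66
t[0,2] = 20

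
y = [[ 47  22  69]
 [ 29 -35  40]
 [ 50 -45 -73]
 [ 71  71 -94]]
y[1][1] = -35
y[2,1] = -45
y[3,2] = -94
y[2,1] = -45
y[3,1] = 71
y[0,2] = 69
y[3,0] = 71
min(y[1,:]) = -35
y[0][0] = 47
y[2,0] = 50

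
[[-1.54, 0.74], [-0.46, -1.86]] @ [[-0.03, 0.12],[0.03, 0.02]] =[[0.07,-0.17], [-0.04,-0.09]]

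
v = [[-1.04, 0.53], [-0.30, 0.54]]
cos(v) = [[0.57,0.12], [-0.07,0.93]]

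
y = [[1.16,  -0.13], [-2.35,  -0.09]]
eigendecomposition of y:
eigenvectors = [[0.53, 0.09], [-0.85, 1.0]]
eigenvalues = [1.37, -0.3]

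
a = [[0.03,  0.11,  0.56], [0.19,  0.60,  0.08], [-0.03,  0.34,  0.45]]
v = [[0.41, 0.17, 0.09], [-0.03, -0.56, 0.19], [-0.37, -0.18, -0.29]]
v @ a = [[0.04,  0.18,  0.28], [-0.11,  -0.27,  0.02], [-0.04,  -0.25,  -0.35]]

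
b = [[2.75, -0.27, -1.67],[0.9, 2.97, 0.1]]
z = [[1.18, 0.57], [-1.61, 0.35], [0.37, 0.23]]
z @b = [[3.76,  1.37,  -1.91], [-4.11,  1.47,  2.72], [1.22,  0.58,  -0.59]]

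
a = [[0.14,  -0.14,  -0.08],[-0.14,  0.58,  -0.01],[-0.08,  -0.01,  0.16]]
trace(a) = 0.88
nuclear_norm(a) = 0.88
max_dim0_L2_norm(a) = 0.6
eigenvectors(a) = [[-0.28, 0.79, -0.54], [0.96, 0.22, -0.18], [0.03, 0.57, 0.82]]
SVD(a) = [[-0.28,-0.54,0.79], [0.96,-0.18,0.22], [0.03,0.82,0.57]] @ diag([0.6211310583125136, 0.21455099072789097, 0.04431795095959528]) @ [[-0.28, 0.96, 0.03], [-0.54, -0.18, 0.82], [0.79, 0.22, 0.57]]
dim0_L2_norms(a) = [0.21, 0.6, 0.18]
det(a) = 0.01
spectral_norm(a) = 0.62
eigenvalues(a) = [0.62, 0.04, 0.21]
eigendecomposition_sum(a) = [[0.05, -0.17, -0.01], [-0.17, 0.57, 0.02], [-0.01, 0.02, 0.00]] + [[0.03, 0.01, 0.02], [0.01, 0.0, 0.01], [0.02, 0.01, 0.01]] + [[0.06, 0.02, -0.09],[0.02, 0.01, -0.03],[-0.09, -0.03, 0.15]]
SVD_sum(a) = [[0.05, -0.17, -0.01], [-0.17, 0.57, 0.02], [-0.01, 0.02, 0.00]] + [[0.06,  0.02,  -0.09], [0.02,  0.01,  -0.03], [-0.09,  -0.03,  0.15]] + [[0.03, 0.01, 0.02], [0.01, 0.00, 0.01], [0.02, 0.01, 0.01]]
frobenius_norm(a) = 0.66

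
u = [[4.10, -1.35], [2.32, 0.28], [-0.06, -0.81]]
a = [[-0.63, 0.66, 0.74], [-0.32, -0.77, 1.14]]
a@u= [[-1.1, 0.44], [-3.17, -0.71]]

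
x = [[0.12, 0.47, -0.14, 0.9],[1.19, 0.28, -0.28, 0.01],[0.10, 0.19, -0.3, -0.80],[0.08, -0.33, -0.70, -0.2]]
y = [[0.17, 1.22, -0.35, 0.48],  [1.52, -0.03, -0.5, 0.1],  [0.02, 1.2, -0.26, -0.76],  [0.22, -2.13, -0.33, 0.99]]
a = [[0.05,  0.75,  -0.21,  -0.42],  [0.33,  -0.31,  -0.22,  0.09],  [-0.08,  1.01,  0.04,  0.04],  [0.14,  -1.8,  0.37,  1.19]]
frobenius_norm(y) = 3.49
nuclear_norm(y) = 5.86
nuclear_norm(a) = 3.52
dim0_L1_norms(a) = [0.6, 3.87, 0.84, 1.74]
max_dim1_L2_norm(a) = 2.19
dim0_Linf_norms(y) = [1.52, 2.13, 0.5, 0.99]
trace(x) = -0.10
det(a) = 0.00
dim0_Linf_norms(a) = [0.33, 1.8, 0.37, 1.19]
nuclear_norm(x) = 3.74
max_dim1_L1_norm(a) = 3.5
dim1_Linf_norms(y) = [1.22, 1.52, 1.2, 2.13]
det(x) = 0.52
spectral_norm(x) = 1.32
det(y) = 1.63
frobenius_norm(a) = 2.62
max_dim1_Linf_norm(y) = 2.13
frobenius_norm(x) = 2.01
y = x + a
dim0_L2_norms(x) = [1.2, 0.67, 0.82, 1.22]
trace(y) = 0.87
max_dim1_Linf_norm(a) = 1.8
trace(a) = 0.97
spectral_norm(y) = 2.90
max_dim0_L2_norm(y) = 2.73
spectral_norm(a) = 2.52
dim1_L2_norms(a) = [0.89, 0.51, 1.01, 2.19]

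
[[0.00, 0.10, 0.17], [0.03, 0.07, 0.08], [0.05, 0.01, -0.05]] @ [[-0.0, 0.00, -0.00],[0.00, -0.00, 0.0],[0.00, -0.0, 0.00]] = [[0.0, 0.00, 0.00], [0.00, 0.0, 0.00], [0.0, 0.0, 0.00]]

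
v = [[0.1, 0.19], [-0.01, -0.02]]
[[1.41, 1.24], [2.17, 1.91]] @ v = [[0.13, 0.24], [0.2, 0.37]]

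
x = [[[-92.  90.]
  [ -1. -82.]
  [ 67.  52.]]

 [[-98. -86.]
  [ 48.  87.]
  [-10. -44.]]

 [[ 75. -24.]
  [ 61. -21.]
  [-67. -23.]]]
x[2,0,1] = -24.0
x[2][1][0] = 61.0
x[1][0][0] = -98.0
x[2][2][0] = -67.0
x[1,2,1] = -44.0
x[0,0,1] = 90.0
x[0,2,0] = 67.0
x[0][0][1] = 90.0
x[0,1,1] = -82.0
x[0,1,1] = -82.0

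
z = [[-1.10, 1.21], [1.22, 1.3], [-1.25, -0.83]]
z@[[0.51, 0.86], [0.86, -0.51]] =[[0.48, -1.56],[1.74, 0.39],[-1.35, -0.65]]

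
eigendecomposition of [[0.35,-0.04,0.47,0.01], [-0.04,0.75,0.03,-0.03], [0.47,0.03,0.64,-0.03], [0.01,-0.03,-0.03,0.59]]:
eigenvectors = [[-0.8, -0.59, 0.07, 0.05], [-0.06, -0.01, -0.98, 0.19], [0.59, -0.80, -0.03, 0.02], [0.04, 0.05, 0.18, 0.98]]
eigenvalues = [-0.0, 0.99, 0.76, 0.58]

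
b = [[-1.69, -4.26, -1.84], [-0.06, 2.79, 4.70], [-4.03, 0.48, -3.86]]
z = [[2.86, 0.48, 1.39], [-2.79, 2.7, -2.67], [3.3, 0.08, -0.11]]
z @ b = [[-10.46, -10.18, -8.37], [15.31, 18.14, 28.13], [-5.14, -13.89, -5.27]]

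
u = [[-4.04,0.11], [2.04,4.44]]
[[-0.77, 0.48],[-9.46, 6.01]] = u @ [[0.13,-0.08], [-2.19,1.39]]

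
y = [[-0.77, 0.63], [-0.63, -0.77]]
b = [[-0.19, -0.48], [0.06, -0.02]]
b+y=[[-0.96, 0.15], [-0.57, -0.79]]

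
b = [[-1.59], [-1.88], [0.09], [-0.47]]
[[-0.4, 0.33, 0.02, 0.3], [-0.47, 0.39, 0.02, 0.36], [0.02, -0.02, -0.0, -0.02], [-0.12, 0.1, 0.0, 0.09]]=b @ [[0.25, -0.21, -0.01, -0.19]]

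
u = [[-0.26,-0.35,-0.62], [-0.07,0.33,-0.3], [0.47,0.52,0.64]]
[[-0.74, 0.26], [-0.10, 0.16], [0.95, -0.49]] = u@[[0.58, -1.26], [0.45, 0.21], [0.70, -0.01]]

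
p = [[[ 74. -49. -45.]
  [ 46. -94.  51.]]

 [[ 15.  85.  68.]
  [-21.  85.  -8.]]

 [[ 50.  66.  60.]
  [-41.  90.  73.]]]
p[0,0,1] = -49.0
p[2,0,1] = 66.0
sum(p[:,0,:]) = 324.0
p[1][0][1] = 85.0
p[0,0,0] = 74.0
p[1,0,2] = 68.0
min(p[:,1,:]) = -94.0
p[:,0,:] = [[74.0, -49.0, -45.0], [15.0, 85.0, 68.0], [50.0, 66.0, 60.0]]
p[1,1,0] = -21.0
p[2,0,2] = 60.0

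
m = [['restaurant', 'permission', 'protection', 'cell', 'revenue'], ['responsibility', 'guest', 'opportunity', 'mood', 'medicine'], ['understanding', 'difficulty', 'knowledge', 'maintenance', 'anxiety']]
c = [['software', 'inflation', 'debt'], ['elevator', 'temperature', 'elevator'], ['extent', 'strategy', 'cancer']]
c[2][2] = 'cancer'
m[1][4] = 'medicine'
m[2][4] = 'anxiety'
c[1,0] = 'elevator'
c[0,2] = 'debt'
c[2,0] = 'extent'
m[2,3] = 'maintenance'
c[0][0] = 'software'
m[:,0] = ['restaurant', 'responsibility', 'understanding']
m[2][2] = 'knowledge'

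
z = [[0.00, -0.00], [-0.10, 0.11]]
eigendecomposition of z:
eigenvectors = [[0.00, 0.74], [1.00, 0.67]]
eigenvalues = [0.11, 0.0]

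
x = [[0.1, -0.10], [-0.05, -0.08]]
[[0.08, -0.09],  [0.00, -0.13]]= x@[[0.47, 0.47], [-0.32, 1.36]]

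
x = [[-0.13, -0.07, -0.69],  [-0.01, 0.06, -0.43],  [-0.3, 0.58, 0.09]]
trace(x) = 0.02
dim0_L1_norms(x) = [0.44, 0.71, 1.21]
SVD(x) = [[-0.84, 0.14, -0.52],[-0.50, 0.18, 0.85],[0.21, 0.97, -0.08]] @ diag([0.8290382827749856, 0.6518561555542984, 0.09369673505236618]) @ [[0.06, 0.18, 0.98], [-0.48, 0.87, -0.13], [0.88, 0.46, -0.14]]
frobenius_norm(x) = 1.06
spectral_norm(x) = 0.83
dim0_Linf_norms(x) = [0.3, 0.58, 0.69]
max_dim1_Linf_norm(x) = 0.69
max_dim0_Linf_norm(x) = 0.69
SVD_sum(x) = [[-0.04, -0.13, -0.68], [-0.02, -0.08, -0.40], [0.01, 0.03, 0.17]] + [[-0.05, 0.08, -0.01], [-0.05, 0.10, -0.02], [-0.3, 0.55, -0.08]] + [[-0.04, -0.02, 0.01], [0.07, 0.04, -0.01], [-0.01, -0.0, 0.00]]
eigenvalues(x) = [(-0.34+0j), (0.18+0.34j), (0.18-0.34j)]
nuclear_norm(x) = 1.57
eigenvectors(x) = [[(0.92+0j), -0.69+0.00j, -0.69-0.00j], [0.29+0.00j, -0.49+0.26j, (-0.49-0.26j)], [0.25+0.00j, 0.36+0.31j, (0.36-0.31j)]]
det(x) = -0.05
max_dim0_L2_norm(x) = 0.82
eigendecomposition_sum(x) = [[-0.37+0.00j,(0.33-0j),-0.27-0.00j],[(-0.12+0j),0.10-0.00j,-0.09-0.00j],[-0.10+0.00j,(0.09-0j),(-0.07-0j)]] + [[0.12-0.08j, (-0.2+0.31j), (-0.21-0.06j)], [0.05-0.10j, (-0.02+0.3j), (-0.17+0.04j)], [-0.10-0.01j, 0.25-0.07j, (0.08+0.13j)]] + [[0.12+0.08j, (-0.2-0.31j), (-0.21+0.06j)],[0.05+0.10j, (-0.02-0.3j), (-0.17-0.04j)],[-0.10+0.01j, 0.25+0.07j, 0.08-0.13j]]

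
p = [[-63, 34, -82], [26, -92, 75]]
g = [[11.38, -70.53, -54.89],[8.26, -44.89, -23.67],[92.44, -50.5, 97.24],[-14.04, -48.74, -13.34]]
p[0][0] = -63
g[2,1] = -50.5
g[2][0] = 92.44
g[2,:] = [92.44, -50.5, 97.24]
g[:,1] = [-70.53, -44.89, -50.5, -48.74]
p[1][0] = 26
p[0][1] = 34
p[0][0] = -63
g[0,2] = -54.89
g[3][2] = -13.34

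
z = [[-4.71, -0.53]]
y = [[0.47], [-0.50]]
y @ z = [[-2.21,-0.25], [2.36,0.26]]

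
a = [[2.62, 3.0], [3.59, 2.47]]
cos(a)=[[0.82, 0.07], [0.09, 0.82]]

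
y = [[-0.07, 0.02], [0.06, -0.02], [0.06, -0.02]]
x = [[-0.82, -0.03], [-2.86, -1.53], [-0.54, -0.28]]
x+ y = [[-0.89, -0.01],[-2.80, -1.55],[-0.48, -0.3]]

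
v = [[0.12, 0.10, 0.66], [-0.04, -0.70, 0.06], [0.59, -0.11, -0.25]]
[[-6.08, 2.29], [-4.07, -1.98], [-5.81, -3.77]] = v@[[-12.10, -4.19], [5.83, 3.38], [-7.89, 3.72]]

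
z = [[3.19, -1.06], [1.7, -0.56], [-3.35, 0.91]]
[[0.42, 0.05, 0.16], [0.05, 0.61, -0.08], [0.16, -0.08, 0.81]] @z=[[0.89, -0.33],[1.46, -0.47],[-2.34, 0.61]]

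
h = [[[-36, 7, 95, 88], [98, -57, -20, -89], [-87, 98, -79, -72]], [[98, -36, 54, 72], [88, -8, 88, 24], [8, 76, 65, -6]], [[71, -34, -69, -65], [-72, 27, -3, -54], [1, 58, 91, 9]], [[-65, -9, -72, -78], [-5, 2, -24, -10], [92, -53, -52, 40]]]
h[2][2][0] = 1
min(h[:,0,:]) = -78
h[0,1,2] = -20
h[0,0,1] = 7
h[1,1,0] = 88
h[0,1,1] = -57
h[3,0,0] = -65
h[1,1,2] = 88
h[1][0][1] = -36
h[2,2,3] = 9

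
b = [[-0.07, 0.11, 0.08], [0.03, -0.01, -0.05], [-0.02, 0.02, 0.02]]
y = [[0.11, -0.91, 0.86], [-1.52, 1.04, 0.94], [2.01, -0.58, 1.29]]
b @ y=[[-0.01, 0.13, 0.15], [-0.08, -0.01, -0.05], [0.01, 0.03, 0.03]]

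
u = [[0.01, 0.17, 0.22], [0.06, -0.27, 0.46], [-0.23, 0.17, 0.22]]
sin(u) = [[0.02, 0.17, 0.22], [0.06, -0.26, 0.45], [-0.23, 0.17, 0.22]]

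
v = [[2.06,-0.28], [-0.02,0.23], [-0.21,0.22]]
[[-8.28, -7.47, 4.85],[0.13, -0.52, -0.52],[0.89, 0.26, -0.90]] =v@ [[-3.99, -3.98, 2.07], [0.23, -2.60, -2.10]]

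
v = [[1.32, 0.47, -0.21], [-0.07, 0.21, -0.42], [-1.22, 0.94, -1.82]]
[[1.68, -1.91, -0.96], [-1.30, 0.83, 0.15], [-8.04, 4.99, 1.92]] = v@[[2.53, -1.55, -1.32], [-3.0, -0.60, 2.07], [1.17, -2.01, 0.9]]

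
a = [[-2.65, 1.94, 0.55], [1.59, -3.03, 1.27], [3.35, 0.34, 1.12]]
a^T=[[-2.65,  1.59,  3.35], [1.94,  -3.03,  0.34], [0.55,  1.27,  1.12]]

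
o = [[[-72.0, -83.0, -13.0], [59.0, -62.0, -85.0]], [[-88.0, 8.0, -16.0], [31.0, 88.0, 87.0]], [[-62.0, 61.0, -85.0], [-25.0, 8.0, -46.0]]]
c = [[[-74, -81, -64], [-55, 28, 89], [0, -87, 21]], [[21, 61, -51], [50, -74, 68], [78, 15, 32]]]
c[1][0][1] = 61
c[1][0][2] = -51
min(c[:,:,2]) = -64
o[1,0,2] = -16.0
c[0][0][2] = -64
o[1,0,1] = 8.0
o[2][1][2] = -46.0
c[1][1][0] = 50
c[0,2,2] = 21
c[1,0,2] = -51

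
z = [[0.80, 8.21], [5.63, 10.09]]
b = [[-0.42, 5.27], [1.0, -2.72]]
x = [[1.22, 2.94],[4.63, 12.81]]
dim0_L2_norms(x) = [4.79, 13.14]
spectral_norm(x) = 13.99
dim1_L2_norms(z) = [8.25, 11.55]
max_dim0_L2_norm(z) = 13.01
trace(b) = -3.14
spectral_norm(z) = 13.93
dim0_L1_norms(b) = [1.42, 7.99]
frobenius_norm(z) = 14.20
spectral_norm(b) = 5.99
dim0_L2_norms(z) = [5.69, 13.01]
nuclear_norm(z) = 16.67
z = b + x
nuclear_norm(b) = 6.68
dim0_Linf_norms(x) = [4.63, 12.81]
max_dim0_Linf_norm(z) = 10.09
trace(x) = 14.03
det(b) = -4.13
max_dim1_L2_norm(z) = 11.55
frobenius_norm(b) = 6.03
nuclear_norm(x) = 14.13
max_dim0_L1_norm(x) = 15.75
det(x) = 2.02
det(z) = -38.15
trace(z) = 10.89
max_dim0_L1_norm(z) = 18.3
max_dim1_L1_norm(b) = 5.69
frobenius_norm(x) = 13.99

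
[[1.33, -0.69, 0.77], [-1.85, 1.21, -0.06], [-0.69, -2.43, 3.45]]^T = [[1.33, -1.85, -0.69], [-0.69, 1.21, -2.43], [0.77, -0.06, 3.45]]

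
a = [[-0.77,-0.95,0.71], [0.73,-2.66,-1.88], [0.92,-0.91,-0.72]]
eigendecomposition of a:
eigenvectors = [[-0.33, -0.73, 0.64], [-0.91, -0.68, -0.28], [-0.24, 0.06, 0.72]]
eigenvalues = [-2.9, -1.7, 0.46]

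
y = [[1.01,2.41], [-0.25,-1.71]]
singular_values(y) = [3.11, 0.36]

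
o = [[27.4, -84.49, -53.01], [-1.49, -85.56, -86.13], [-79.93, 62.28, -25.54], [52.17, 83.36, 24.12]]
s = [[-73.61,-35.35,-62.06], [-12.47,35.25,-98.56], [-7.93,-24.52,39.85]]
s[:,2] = [-62.06, -98.56, 39.85]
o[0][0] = 27.4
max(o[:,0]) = 52.17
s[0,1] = -35.35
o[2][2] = -25.54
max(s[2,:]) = 39.85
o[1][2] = -86.13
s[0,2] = -62.06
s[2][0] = -7.93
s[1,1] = 35.25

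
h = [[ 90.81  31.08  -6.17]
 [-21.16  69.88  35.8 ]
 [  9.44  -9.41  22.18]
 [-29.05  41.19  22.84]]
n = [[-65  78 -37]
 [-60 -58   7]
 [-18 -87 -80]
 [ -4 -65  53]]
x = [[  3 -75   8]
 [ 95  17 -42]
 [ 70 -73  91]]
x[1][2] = -42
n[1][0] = -60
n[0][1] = 78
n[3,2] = 53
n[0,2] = -37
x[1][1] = 17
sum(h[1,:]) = 84.52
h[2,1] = -9.41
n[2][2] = -80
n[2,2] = -80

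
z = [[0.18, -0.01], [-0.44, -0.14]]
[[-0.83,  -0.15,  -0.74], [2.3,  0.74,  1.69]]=z@[[-4.71, -0.96, -4.07], [-1.65, -2.29, 0.72]]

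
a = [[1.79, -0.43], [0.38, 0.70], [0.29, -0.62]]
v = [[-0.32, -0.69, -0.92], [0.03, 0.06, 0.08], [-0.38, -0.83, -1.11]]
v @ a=[[-1.1, 0.23], [0.10, -0.02], [-1.32, 0.27]]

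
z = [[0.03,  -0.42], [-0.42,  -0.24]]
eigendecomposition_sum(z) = [[0.22,-0.16], [-0.16,0.12]] + [[-0.19, -0.26], [-0.26, -0.36]]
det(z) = -0.18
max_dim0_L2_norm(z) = 0.48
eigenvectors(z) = [[0.81, 0.59], [-0.59, 0.81]]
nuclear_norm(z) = 0.88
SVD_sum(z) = [[-0.19, -0.26],[-0.26, -0.36]] + [[0.22,-0.16], [-0.16,0.12]]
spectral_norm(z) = 0.55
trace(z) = -0.21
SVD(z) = [[0.59, 0.81], [0.81, -0.59]] @ diag([0.5461632350955823, 0.33616323509558227]) @ [[-0.59,-0.81], [0.81,-0.59]]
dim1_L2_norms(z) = [0.42, 0.48]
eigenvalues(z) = [0.34, -0.55]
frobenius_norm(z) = 0.64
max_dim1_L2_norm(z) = 0.48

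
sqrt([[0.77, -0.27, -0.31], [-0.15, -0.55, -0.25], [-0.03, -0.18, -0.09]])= [[(0.88+0.02j), (-0.14+0.17j), (-0.27+0.1j)], [(-0.1+0.08j), 0.02+0.70j, 0.03+0.31j], [(-0.01+0.02j), 0.21j, 0.16j]]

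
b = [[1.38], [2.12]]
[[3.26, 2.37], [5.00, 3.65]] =b @ [[2.36,1.72]]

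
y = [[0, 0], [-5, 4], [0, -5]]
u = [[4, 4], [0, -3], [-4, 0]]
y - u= [[-4, -4], [-5, 7], [4, -5]]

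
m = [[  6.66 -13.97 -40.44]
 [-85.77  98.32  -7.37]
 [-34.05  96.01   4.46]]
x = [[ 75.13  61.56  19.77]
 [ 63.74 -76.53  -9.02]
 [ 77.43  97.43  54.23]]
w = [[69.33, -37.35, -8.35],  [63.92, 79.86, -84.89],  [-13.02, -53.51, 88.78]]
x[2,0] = 77.43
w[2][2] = 88.78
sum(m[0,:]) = -47.75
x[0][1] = 61.56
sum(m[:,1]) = 180.36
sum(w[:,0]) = 120.23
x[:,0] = [75.13, 63.74, 77.43]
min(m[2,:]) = -34.05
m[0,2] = -40.44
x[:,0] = [75.13, 63.74, 77.43]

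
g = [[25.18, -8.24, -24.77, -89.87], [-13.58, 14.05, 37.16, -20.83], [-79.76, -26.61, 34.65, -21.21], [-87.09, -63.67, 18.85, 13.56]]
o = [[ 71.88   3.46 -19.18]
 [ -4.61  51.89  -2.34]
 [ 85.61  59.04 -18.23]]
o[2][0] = 85.61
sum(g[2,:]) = -92.93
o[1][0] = -4.61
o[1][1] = 51.89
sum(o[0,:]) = 56.15999999999999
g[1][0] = -13.58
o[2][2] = -18.23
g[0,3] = -89.87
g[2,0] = -79.76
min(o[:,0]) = -4.61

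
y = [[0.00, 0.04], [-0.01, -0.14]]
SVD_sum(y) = [[0.0, 0.04], [-0.01, -0.14]] + [[-0.00, 0.0], [-0.00, 0.00]]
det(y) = 0.00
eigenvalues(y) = [-0.0, -0.14]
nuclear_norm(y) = 0.15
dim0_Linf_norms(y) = [0.01, 0.14]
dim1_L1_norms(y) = [0.04, 0.15]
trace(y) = -0.14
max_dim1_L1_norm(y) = 0.15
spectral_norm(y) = 0.15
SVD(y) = [[0.27, -0.96], [-0.96, -0.27]] @ diag([0.1459194490529743, 0.002741238420210762]) @ [[0.07, 1.0], [1.0, -0.07]]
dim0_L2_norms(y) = [0.01, 0.15]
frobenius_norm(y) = 0.15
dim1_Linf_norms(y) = [0.04, 0.14]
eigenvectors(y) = [[1.00, -0.28], [-0.07, 0.96]]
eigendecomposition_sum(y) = [[-0.0,-0.00],[0.00,0.0]] + [[0.0, 0.04], [-0.01, -0.14]]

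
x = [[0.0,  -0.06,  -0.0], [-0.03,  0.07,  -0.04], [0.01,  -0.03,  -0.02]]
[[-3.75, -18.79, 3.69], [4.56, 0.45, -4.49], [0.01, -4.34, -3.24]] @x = [[0.6, -1.2, 0.68], [-0.06, -0.11, 0.07], [0.1, -0.21, 0.24]]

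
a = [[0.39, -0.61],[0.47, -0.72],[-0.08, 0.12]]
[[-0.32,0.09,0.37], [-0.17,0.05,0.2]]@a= [[-0.11, 0.17], [-0.06, 0.09]]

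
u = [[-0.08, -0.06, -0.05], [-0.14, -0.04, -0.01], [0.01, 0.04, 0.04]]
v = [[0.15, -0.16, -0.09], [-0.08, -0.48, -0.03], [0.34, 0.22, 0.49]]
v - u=[[0.23, -0.10, -0.04], [0.06, -0.44, -0.02], [0.33, 0.18, 0.45]]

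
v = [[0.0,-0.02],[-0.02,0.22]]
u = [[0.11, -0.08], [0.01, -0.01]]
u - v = [[0.11, -0.06], [0.03, -0.23]]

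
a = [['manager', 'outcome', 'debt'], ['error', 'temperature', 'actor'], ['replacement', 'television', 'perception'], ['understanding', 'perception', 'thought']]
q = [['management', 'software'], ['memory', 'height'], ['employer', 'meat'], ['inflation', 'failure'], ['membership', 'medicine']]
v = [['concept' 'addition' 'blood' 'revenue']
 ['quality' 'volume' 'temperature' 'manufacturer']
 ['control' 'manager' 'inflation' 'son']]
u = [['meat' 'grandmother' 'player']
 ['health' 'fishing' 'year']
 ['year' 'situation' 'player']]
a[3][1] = 'perception'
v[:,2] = ['blood', 'temperature', 'inflation']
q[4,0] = 'membership'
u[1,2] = 'year'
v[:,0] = ['concept', 'quality', 'control']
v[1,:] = ['quality', 'volume', 'temperature', 'manufacturer']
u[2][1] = 'situation'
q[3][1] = 'failure'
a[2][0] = 'replacement'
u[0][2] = 'player'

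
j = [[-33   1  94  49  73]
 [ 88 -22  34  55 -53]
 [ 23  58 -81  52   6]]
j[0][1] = 1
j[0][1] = 1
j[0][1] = 1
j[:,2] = [94, 34, -81]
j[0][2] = 94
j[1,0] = 88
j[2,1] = 58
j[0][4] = 73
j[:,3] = [49, 55, 52]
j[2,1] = 58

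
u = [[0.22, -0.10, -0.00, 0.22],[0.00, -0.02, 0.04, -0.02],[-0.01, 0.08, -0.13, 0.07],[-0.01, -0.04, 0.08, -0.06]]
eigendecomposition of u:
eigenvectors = [[1.00, -0.21, -0.72, 0.26], [-0.00, 0.23, -0.44, 0.81], [-0.04, -0.8, 0.07, 0.52], [-0.05, 0.51, 0.53, 0.11]]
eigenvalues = [0.21, -0.2, -0.0, 0.0]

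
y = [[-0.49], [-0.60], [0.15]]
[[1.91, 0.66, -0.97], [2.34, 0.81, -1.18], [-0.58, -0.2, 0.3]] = y @ [[-3.90, -1.35, 1.97]]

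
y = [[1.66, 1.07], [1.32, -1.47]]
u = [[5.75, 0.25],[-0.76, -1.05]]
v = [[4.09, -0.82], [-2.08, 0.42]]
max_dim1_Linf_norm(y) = 1.66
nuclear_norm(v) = 4.68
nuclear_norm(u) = 6.82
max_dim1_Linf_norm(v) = 4.09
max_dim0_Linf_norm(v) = 4.09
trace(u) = 4.70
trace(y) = 0.19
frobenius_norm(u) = 5.90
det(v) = 0.01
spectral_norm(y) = 2.13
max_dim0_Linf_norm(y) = 1.66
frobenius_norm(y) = 2.79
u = v + y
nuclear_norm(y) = 3.94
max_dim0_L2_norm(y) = 2.12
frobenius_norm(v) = 4.68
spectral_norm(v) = 4.68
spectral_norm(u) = 5.81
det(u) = -5.85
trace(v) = 4.51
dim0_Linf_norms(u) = [5.75, 1.05]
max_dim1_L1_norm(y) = 2.79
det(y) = -3.85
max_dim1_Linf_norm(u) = 5.75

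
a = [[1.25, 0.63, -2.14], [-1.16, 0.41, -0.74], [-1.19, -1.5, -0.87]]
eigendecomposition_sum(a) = [[-0.39+0.00j,(-0.35+0j),(-0.79+0j)], [-0.38+0.00j,-0.34+0.00j,-0.77+0.00j], [(-0.74+0j),-0.68+0.00j,(-1.52+0j)]] + [[(0.82-0.01j),(0.49-1.2j),(-0.67+0.62j)], [(-0.39+0.43j),(0.38+0.84j),0.01-0.65j], [-0.22-0.18j,(-0.41+0.21j),0.32-0.01j]] + [[0.82+0.01j, (0.49+1.2j), (-0.67-0.62j)], [-0.39-0.43j, 0.38-0.84j, (0.01+0.65j)], [-0.22+0.18j, -0.41-0.21j, (0.32+0.01j)]]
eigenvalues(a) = [(-2.25+0j), (1.52+0.82j), (1.52-0.82j)]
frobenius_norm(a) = 3.61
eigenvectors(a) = [[0.42+0.00j, (0.78+0j), (0.78-0j)], [(0.41+0j), -0.38+0.40j, -0.38-0.40j], [(0.81+0j), -0.21-0.18j, -0.21+0.18j]]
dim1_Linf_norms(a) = [2.14, 1.16, 1.5]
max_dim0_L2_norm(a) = 2.43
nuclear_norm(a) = 5.98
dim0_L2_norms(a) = [2.08, 1.68, 2.43]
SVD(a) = [[0.97, -0.21, -0.11], [0.01, -0.44, 0.9], [-0.24, -0.87, -0.43]] @ diag([2.585234038199484, 2.2372000988420373, 1.1553357457795408]) @ [[0.58, 0.38, -0.73],  [0.58, 0.44, 0.69],  [-0.58, 0.81, -0.04]]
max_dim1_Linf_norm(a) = 2.14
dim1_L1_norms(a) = [4.02, 2.31, 3.56]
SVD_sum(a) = [[1.44, 0.95, -1.82],[0.01, 0.01, -0.02],[-0.36, -0.23, 0.45]] + [[-0.27, -0.21, -0.32], [-0.57, -0.44, -0.68], [-1.12, -0.86, -1.34]] + [[0.08, -0.11, 0.0], [-0.6, 0.84, -0.04], [0.29, -0.40, 0.02]]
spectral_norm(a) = 2.59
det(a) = -6.68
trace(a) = 0.79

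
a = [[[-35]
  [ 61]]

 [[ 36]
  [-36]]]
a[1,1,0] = -36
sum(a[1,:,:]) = 0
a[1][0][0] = 36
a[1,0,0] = 36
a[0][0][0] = -35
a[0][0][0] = -35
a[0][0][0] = -35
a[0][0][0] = -35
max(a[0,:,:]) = 61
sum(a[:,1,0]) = 25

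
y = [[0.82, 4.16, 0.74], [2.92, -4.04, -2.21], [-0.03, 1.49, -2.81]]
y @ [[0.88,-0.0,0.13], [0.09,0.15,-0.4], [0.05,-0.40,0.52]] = [[1.13, 0.33, -1.17], [2.10, 0.28, 0.85], [-0.03, 1.35, -2.06]]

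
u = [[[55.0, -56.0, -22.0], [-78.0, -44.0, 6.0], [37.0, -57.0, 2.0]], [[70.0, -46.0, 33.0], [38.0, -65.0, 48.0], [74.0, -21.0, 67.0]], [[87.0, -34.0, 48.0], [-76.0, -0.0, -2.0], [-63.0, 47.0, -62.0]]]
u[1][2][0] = 74.0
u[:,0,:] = [[55.0, -56.0, -22.0], [70.0, -46.0, 33.0], [87.0, -34.0, 48.0]]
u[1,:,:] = [[70.0, -46.0, 33.0], [38.0, -65.0, 48.0], [74.0, -21.0, 67.0]]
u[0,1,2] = 6.0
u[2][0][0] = 87.0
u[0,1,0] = -78.0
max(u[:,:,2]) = 67.0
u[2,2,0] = -63.0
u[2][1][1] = -0.0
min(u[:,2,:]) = -63.0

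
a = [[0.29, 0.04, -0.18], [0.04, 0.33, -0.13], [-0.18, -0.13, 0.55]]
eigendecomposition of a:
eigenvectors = [[-0.41, -0.83, -0.37], [-0.35, -0.23, 0.91], [0.84, -0.5, 0.19]]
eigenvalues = [0.69, 0.19, 0.29]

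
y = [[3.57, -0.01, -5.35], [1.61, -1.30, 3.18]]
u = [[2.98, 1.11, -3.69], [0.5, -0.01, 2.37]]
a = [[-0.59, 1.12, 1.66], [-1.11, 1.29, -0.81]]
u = a + y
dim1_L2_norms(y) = [6.43, 3.79]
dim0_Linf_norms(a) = [1.11, 1.29, 1.66]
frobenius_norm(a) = 2.81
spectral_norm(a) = 2.19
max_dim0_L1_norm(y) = 8.53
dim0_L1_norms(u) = [3.48, 1.12, 6.06]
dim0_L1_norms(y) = [5.18, 1.31, 8.53]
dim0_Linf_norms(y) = [3.57, 1.3, 5.35]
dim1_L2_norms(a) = [2.09, 1.88]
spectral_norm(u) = 5.13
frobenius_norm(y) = 7.47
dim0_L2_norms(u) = [3.02, 1.11, 4.39]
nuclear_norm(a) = 3.95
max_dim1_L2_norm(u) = 4.87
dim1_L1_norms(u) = [7.78, 2.88]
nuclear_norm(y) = 9.95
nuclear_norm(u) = 6.94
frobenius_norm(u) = 5.44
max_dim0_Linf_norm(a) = 1.66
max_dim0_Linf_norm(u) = 3.69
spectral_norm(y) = 6.74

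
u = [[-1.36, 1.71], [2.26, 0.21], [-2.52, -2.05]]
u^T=[[-1.36, 2.26, -2.52], [1.71, 0.21, -2.05]]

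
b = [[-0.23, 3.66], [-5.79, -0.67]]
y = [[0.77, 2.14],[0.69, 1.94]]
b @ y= [[2.35, 6.61], [-4.92, -13.69]]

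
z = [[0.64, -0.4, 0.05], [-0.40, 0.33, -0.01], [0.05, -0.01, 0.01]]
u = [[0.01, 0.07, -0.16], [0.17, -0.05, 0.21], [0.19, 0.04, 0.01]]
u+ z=[[0.65, -0.33, -0.11], [-0.23, 0.28, 0.2], [0.24, 0.03, 0.02]]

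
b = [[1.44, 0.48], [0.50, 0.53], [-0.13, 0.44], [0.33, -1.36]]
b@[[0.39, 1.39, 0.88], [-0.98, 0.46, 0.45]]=[[0.09,2.22,1.48], [-0.32,0.94,0.68], [-0.48,0.02,0.08], [1.46,-0.17,-0.32]]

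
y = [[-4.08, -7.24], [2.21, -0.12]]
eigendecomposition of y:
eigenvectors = [[(-0.88+0j), -0.88-0.00j], [(0.24+0.42j), (0.24-0.42j)]]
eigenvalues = [(-2.1+3.48j), (-2.1-3.48j)]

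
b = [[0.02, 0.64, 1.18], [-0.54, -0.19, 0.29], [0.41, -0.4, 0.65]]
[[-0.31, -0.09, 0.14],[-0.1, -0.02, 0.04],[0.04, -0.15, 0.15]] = b @ [[0.16, -0.07, 0.04], [-0.19, 0.10, -0.07], [-0.16, -0.13, 0.16]]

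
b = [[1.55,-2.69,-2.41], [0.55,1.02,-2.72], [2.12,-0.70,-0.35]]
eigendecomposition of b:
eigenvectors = [[(-0.73+0j), (-0.73-0j), 0.52+0.00j], [-0.40+0.25j, -0.40-0.25j, (-0.68+0j)], [(-0.09+0.49j), -0.09-0.49j, (0.52+0j)]]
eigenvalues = [(-0.23+2.56j), (-0.23-2.56j), (2.68+0j)]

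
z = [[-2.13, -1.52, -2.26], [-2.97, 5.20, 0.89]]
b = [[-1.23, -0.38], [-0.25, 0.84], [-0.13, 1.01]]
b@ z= [[3.75, -0.11, 2.44], [-1.96, 4.75, 1.31], [-2.72, 5.45, 1.19]]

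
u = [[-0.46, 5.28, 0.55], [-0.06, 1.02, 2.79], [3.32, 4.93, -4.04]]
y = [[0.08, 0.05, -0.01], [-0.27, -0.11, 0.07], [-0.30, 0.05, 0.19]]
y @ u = [[-0.07, 0.42, 0.22], [0.36, -1.19, -0.74], [0.77, -0.60, -0.79]]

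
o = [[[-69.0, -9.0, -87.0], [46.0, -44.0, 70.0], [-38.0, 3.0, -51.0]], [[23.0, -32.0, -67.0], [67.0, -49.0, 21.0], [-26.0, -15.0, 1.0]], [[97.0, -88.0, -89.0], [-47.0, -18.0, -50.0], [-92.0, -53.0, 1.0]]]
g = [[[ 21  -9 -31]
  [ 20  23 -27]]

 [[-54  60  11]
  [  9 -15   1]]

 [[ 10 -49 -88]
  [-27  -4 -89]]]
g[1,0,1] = 60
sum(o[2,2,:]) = -144.0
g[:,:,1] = [[-9, 23], [60, -15], [-49, -4]]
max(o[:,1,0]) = 67.0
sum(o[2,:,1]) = -159.0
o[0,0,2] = -87.0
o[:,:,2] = [[-87.0, 70.0, -51.0], [-67.0, 21.0, 1.0], [-89.0, -50.0, 1.0]]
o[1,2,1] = -15.0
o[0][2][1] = 3.0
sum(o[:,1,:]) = -4.0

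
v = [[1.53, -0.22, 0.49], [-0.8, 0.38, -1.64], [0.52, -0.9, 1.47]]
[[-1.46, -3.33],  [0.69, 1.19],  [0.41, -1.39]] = v @ [[-1.09, -2.19], [-1.46, 1.36], [-0.23, 0.66]]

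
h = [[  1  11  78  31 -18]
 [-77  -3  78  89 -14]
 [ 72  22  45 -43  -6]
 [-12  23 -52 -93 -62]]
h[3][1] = 23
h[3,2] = -52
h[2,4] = -6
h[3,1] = 23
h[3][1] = 23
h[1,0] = -77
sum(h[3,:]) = -196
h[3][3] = -93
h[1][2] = 78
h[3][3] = -93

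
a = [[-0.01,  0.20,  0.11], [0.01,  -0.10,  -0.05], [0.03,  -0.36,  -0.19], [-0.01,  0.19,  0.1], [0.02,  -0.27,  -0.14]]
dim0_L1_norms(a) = [0.08, 1.12, 0.59]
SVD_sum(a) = [[-0.01, 0.20, 0.11], [0.01, -0.10, -0.05], [0.03, -0.36, -0.19], [-0.01, 0.19, 0.1], [0.02, -0.27, -0.14]] + [[0.01,-0.0,0.0], [0.0,-0.0,0.00], [0.0,-0.00,0.0], [0.00,-0.0,0.0], [0.0,-0.00,0.00]] + [[-0.00, -0.00, 0.0], [-0.00, -0.00, 0.00], [0.00, 0.00, -0.00], [0.00, 0.0, -0.00], [-0.00, -0.0, 0.0]]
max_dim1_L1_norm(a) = 0.58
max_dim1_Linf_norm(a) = 0.36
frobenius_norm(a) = 0.61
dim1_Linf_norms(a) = [0.2, 0.1, 0.36, 0.19, 0.27]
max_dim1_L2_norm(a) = 0.41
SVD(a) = [[-0.38,0.71,0.35], [0.18,0.42,0.23], [0.67,0.37,-0.53], [-0.35,0.39,-0.57], [0.5,0.15,0.48]] @ diag([0.6086171215893305, 0.008520093420109847, 0.0035506783057452015]) @ [[0.06, -0.88, -0.47], [0.88, -0.17, 0.45], [-0.48, -0.44, 0.76]]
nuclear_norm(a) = 0.62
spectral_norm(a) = 0.61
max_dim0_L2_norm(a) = 0.54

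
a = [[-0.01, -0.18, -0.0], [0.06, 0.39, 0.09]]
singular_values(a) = [0.44, 0.04]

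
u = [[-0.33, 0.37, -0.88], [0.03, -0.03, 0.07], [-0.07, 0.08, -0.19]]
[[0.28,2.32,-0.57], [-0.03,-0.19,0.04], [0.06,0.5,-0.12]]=u@[[-2.38,-0.67,-1.35], [-0.22,-0.83,-0.83], [0.48,-2.73,0.80]]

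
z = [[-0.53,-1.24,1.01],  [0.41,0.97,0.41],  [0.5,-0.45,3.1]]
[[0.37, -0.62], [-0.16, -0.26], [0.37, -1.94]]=z @ [[-0.09, -0.03], [-0.17, 0.01], [0.11, -0.62]]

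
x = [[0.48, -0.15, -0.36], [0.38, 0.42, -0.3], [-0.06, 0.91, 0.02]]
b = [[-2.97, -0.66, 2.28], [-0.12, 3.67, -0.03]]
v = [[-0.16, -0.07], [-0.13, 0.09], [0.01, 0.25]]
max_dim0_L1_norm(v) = 0.41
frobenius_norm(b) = 5.29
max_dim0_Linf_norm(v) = 0.25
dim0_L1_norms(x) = [0.92, 1.48, 0.68]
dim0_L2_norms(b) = [2.97, 3.73, 2.28]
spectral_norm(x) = 1.02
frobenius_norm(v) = 0.34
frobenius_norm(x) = 1.27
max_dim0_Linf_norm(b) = 3.67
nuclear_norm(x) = 1.79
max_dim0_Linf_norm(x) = 0.91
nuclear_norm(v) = 0.48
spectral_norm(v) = 0.27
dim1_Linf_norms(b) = [2.97, 3.67]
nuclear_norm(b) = 7.45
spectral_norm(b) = 4.02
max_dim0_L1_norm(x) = 1.48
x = v @ b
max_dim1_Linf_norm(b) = 3.67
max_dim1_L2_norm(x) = 0.91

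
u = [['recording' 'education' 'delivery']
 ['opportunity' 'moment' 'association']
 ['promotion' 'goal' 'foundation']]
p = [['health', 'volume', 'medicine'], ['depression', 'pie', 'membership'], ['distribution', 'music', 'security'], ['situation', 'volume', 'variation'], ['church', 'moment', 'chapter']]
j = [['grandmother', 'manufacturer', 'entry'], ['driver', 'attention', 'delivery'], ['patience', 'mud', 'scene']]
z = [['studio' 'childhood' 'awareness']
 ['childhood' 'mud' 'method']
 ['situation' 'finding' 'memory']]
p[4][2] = 'chapter'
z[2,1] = 'finding'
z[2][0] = 'situation'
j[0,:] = ['grandmother', 'manufacturer', 'entry']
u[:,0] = ['recording', 'opportunity', 'promotion']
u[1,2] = 'association'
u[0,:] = ['recording', 'education', 'delivery']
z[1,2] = 'method'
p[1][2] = 'membership'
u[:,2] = ['delivery', 'association', 'foundation']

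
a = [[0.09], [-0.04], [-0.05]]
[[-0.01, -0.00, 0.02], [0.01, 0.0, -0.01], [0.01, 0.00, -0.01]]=a @[[-0.13, -0.05, 0.23]]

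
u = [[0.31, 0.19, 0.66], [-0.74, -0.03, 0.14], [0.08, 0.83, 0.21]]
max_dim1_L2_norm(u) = 0.86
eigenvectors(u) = [[-0.36+0.00j, 0.64+0.00j, (0.64-0j)], [-0.63+0.00j, (-0.29+0.43j), (-0.29-0.43j)], [0.68+0.00j, (0.31+0.48j), (0.31-0.48j)]]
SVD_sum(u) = [[0.28,  0.45,  0.32], [-0.13,  -0.21,  -0.15], [0.34,  0.55,  0.38]] + [[0.05, -0.02, -0.01], [-0.61, 0.27, 0.15], [-0.27, 0.12, 0.07]] + [[-0.02, -0.24, 0.36],[-0.01, -0.09, 0.14],[0.01, 0.16, -0.24]]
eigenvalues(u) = [(-0.6+0j), (0.55+0.62j), (0.55-0.62j)]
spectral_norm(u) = 1.01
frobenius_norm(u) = 1.37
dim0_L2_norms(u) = [0.81, 0.85, 0.71]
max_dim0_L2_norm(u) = 0.85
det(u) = -0.41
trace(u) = 0.49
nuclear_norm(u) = 2.30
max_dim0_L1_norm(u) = 1.13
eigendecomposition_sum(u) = [[(-0.12+0j), (-0.14+0j), 0.12+0.00j],[-0.22+0.00j, -0.24+0.00j, 0.22+0.00j],[0.23-0.00j, 0.26-0.00j, -0.24-0.00j]] + [[(0.22+0.25j), (0.16-0.27j), (0.27-0.12j)], [-0.26+0.03j, 0.11+0.23j, (-0.04+0.23j)], [(-0.08+0.28j), (0.28-0.01j), 0.22+0.14j]] + [[(0.22-0.25j),0.16+0.27j,(0.27+0.12j)],[(-0.26-0.03j),0.11-0.23j,(-0.04-0.23j)],[-0.08-0.28j,0.28+0.01j,0.22-0.14j]]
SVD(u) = [[-0.61,  0.08,  -0.79], [0.28,  -0.91,  -0.31], [-0.74,  -0.41,  0.53]] @ diag([1.0119104600865594, 0.7455358350771477, 0.5436115703176551]) @ [[-0.45, -0.73, -0.51], [0.89, -0.4, -0.22], [0.05, 0.55, -0.83]]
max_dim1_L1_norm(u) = 1.16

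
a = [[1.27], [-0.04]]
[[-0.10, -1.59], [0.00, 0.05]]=a @ [[-0.08, -1.25]]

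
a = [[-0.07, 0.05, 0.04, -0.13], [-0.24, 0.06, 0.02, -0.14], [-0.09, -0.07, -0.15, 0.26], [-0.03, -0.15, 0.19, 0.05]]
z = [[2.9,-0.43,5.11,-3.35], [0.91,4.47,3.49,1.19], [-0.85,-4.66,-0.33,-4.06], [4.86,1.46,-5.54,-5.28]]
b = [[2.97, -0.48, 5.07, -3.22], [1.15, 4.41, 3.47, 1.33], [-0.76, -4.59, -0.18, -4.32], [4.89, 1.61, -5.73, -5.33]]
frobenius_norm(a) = 0.52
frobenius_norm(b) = 14.41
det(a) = 0.00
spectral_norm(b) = 9.94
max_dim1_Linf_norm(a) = 0.26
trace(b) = 1.87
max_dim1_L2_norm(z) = 9.18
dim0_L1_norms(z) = [9.52, 11.02, 14.47, 13.88]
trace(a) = -0.11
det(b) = -557.51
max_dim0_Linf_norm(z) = 5.54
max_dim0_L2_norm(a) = 0.33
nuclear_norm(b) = 25.67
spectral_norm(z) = 9.79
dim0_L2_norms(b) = [5.88, 6.58, 8.4, 7.69]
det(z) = -573.63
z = b + a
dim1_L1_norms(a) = [0.29, 0.46, 0.57, 0.42]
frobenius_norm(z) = 14.27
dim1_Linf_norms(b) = [5.07, 4.41, 4.59, 5.73]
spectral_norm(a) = 0.38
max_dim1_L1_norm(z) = 17.14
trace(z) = 1.76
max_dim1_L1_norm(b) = 17.56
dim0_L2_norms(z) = [5.79, 6.63, 8.31, 7.55]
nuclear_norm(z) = 25.49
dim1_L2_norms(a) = [0.16, 0.28, 0.32, 0.25]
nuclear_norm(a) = 0.89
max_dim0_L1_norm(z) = 14.47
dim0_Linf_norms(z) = [4.86, 4.66, 5.54, 5.28]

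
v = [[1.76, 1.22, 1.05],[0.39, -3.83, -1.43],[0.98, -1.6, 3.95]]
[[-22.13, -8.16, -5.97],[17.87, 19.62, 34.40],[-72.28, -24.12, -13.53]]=v @ [[-3.38, 1.3, 4.86], [1.31, -2.25, -5.87], [-16.93, -7.34, -7.01]]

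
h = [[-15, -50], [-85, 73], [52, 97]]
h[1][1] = 73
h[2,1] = 97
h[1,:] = [-85, 73]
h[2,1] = 97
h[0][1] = -50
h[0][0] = -15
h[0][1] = -50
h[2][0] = 52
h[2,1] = 97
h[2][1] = 97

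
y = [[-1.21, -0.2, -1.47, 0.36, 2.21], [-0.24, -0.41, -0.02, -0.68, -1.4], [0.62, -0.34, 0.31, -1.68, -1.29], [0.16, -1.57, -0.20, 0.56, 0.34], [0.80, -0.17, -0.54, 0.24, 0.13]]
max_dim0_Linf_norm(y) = 2.21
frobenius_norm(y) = 4.52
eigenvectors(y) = [[-0.51+0.00j, (0.56+0j), 0.56-0.00j, 0.02-0.41j, 0.02+0.41j], [0.37+0.00j, -0.02-0.42j, -0.02+0.42j, (0.32-0.05j), 0.32+0.05j], [0.46+0.00j, (-0.2-0.52j), -0.20+0.52j, (-0.6+0j), (-0.6-0j)], [(-0.5+0j), (0.03-0.3j), 0.03+0.30j, 0.06+0.45j, (0.06-0.45j)], [-0.38+0.00j, -0.26-0.22j, (-0.26+0.22j), (-0.2-0.34j), (-0.2+0.34j)]]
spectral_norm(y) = 3.69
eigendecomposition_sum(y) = [[(0.18+0j),-0.45+0.00j,-0.44+0.00j,0.75+0.00j,0.85+0.00j], [(-0.13-0j),0.32-0.00j,(0.32-0j),(-0.55+0j),-0.62-0.00j], [(-0.16-0j),0.40-0.00j,0.39-0.00j,(-0.68+0j),(-0.77-0j)], [0.18+0.00j,-0.45+0.00j,(-0.44+0j),0.75+0.00j,0.85+0.00j], [(0.14+0j),(-0.34+0j),(-0.33+0j),0.57+0.00j,(0.65+0j)]] + [[(-0.66+0j), -0.13-0.50j, (-0.3-0.19j), (-0.16-0.29j), 0.61-0.32j],[(0.03+0.5j), -0.37+0.11j, (-0.13+0.23j), -0.21+0.13j, (-0.26-0.45j)],[(0.25+0.61j), -0.42+0.30j, -0.06+0.35j, -0.21+0.26j, -0.52-0.44j],[-0.03+0.36j, -0.28+0.04j, (-0.12+0.15j), (-0.17+0.07j), -0.14-0.35j],[(0.31+0.26j), (-0.14+0.28j), (0.07+0.2j), -0.04+0.20j, -0.41-0.09j]] + [[-0.66-0.00j, (-0.13+0.5j), (-0.3+0.19j), -0.16+0.29j, 0.61+0.32j], [0.03-0.50j, -0.37-0.11j, (-0.13-0.23j), -0.21-0.13j, -0.26+0.45j], [0.25-0.61j, (-0.42-0.3j), (-0.06-0.35j), (-0.21-0.26j), (-0.52+0.44j)], [(-0.03-0.36j), (-0.28-0.04j), -0.12-0.15j, -0.17-0.07j, (-0.14+0.35j)], [0.31-0.26j, (-0.14-0.28j), (0.07-0.2j), (-0.04-0.2j), (-0.41+0.09j)]] + [[(-0.04+0.1j), 0.25+0.04j, (-0.22+0.01j), -0.03-0.20j, 0.07+0.18j], [(-0.08-0.01j), (0.01+0.2j), -0.04-0.16j, 0.15-0.05j, (-0.13+0.08j)], [(0.15+0.05j), (0.05-0.37j), (0.02+0.32j), (-0.29+0.06j), 0.26-0.12j], [0.02-0.11j, -0.28+0.00j, (0.24-0.05j), (0.07+0.21j), -0.11-0.18j], [(0.02+0.1j), (0.22-0.1j), -0.17+0.12j, (-0.13-0.14j), 0.15+0.11j]] + [[(-0.04-0.1j), (0.25-0.04j), (-0.22-0.01j), (-0.03+0.2j), (0.07-0.18j)], [-0.08+0.01j, (0.01-0.2j), -0.04+0.16j, 0.15+0.05j, -0.13-0.08j], [(0.15-0.05j), 0.05+0.37j, (0.02-0.32j), (-0.29-0.06j), (0.26+0.12j)], [0.02+0.11j, (-0.28-0j), 0.24+0.05j, (0.07-0.21j), (-0.11+0.18j)], [0.02-0.10j, (0.22+0.1j), -0.17-0.12j, -0.13+0.14j, (0.15-0.11j)]]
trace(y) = -0.62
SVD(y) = [[-0.75, 0.1, 0.64, -0.11, 0.04], [0.35, 0.25, 0.41, 0.47, 0.65], [0.54, 0.25, 0.53, -0.46, -0.39], [-0.15, 0.90, -0.27, 0.20, -0.24], [-0.04, 0.24, -0.25, -0.72, 0.60]] @ diag([3.6913501869373295, 1.734564907393991, 1.5206469958030215, 1.0283960805760035, 0.6322599109908671]) @ [[0.30, 0.02, 0.36, -0.41, -0.79], [0.18, -0.96, -0.23, 0.01, -0.06], [-0.52, -0.01, -0.39, -0.76, 0.02], [-0.78, -0.20, 0.35, 0.35, -0.32], [-0.0, 0.21, -0.74, 0.37, -0.52]]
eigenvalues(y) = [(2.3+0j), (-1.67+0.45j), (-1.67-0.45j), (0.21+0.93j), (0.21-0.93j)]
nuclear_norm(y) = 8.61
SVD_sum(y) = [[-0.83, -0.05, -0.99, 1.13, 2.18], [0.39, 0.02, 0.46, -0.53, -1.01], [0.59, 0.03, 0.71, -0.81, -1.56], [-0.16, -0.01, -0.19, 0.22, 0.43], [-0.05, -0.00, -0.06, 0.06, 0.12]] + [[0.03, -0.17, -0.04, 0.00, -0.01],[0.08, -0.41, -0.1, 0.0, -0.03],[0.08, -0.41, -0.1, 0.00, -0.03],[0.27, -1.49, -0.35, 0.01, -0.09],[0.07, -0.4, -0.09, 0.0, -0.03]] + [[-0.5,-0.01,-0.38,-0.74,0.02], [-0.32,-0.01,-0.25,-0.47,0.01], [-0.42,-0.01,-0.32,-0.62,0.02], [0.21,0.0,0.16,0.31,-0.01], [0.2,0.0,0.15,0.29,-0.01]] + [[0.09,0.02,-0.04,-0.04,0.04], [-0.38,-0.10,0.17,0.17,-0.16], [0.37,0.10,-0.17,-0.16,0.15], [-0.16,-0.04,0.07,0.07,-0.07], [0.58,0.15,-0.26,-0.26,0.24]] + [[-0.00, 0.01, -0.02, 0.01, -0.01], [-0.00, 0.09, -0.31, 0.15, -0.22], [0.0, -0.05, 0.18, -0.09, 0.13], [0.0, -0.03, 0.11, -0.06, 0.08], [-0.00, 0.08, -0.28, 0.14, -0.20]]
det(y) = 6.33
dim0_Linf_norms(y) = [1.21, 1.57, 1.47, 1.68, 2.21]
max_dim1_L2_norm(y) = 2.95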